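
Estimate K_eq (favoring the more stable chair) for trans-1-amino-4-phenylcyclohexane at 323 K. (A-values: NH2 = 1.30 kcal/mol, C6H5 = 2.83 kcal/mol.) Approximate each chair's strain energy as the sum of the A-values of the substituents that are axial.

C1 and C4 have opposite parity, so for the trans isomer the two substituents are e,e in one chair and a,a in the other.
Chair I (amino axial, phenyl axial): E = 4.13 kcal/mol; chair II (amino equatorial, phenyl equatorial): E = 0.00 kcal/mol.
ΔG = 4.13 kcal/mol between the two chairs.
K = exp(ΔG/RT) with R = 1.987×10⁻³ kcal mol⁻¹ K⁻¹ and T = 323 K gives K ≈ 623.

K ≈ 623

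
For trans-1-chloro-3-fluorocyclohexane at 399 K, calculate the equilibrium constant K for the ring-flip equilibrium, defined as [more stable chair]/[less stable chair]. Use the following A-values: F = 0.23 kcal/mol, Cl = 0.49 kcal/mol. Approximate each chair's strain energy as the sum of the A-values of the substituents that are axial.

K ≈ 1.39

C1 and C3 have the same parity, so for the trans isomer the two substituents are one axial and one equatorial in each chair.
Chair I (fluoro axial, chloro equatorial): E = 0.23 kcal/mol; chair II (fluoro equatorial, chloro axial): E = 0.49 kcal/mol.
ΔG = 0.26 kcal/mol between the two chairs.
K = exp(ΔG/RT) with R = 1.987×10⁻³ kcal mol⁻¹ K⁻¹ and T = 399 K gives K ≈ 1.39.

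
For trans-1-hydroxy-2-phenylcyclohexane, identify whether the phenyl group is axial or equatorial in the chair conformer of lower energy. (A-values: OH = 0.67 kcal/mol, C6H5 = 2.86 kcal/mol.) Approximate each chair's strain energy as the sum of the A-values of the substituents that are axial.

C1 and C2 have opposite parity, so for the trans isomer the two substituents are e,e in one chair and a,a in the other.
Chair I (hydroxyl axial, phenyl axial): E = 3.53 kcal/mol.
Chair II (hydroxyl equatorial, phenyl equatorial): E = 0.00 kcal/mol.
Chair II is the more stable (lower-energy) conformer, and in that chair the phenyl group is equatorial.

equatorial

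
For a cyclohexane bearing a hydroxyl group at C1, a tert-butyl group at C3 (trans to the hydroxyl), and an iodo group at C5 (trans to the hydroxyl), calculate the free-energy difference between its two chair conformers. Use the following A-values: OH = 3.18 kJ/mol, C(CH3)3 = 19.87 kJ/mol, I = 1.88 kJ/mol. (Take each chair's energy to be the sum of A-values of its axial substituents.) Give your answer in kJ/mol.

Chair I (hydroxyl axial, tert-butyl equatorial, iodo equatorial): E = 3.18 kJ/mol.
Chair II (hydroxyl equatorial, tert-butyl axial, iodo axial): E = 21.75 kJ/mol.
ΔE = 21.75 − 3.18 = 18.57 kJ/mol; chair I is more stable.

18.57 kJ/mol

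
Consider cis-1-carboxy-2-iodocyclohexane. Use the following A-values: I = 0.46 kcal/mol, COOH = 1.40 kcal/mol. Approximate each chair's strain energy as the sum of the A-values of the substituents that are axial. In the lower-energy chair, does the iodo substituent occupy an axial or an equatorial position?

C1 and C2 have opposite parity, so for the cis isomer the two substituents are one axial and one equatorial in each chair.
Chair I (iodo axial, carboxyl equatorial): E = 0.46 kcal/mol.
Chair II (iodo equatorial, carboxyl axial): E = 1.40 kcal/mol.
Chair I is the more stable (lower-energy) conformer, and in that chair the iodo group is axial.

axial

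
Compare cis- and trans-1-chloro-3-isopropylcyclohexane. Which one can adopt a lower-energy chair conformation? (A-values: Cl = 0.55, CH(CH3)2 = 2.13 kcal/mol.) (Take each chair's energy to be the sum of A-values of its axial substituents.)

cis

At 1,3 positions (parity same): cis → (e,e or a,a); trans → (a,e or e,a).
Best chair for cis: E = 0.00 kcal/mol; best chair for trans: E = 0.55 kcal/mol.
The cis isomer is lower by 0.55 kcal/mol.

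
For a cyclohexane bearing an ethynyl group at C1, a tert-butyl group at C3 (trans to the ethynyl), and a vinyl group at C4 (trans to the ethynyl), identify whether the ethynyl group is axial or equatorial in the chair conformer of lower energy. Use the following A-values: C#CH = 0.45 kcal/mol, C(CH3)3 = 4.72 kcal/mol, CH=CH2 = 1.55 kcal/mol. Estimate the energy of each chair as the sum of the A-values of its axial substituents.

axial

Chair I (ethynyl axial, tert-butyl equatorial, vinyl axial): E = 2.00 kcal/mol.
Chair II (ethynyl equatorial, tert-butyl axial, vinyl equatorial): E = 4.72 kcal/mol.
Chair I is the more stable (lower-energy) conformer, and in that chair the ethynyl group is axial.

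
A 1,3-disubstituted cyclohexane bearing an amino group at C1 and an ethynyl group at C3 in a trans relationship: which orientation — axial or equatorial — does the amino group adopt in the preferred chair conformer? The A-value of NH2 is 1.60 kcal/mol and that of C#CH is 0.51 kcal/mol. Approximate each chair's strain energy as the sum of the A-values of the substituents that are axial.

equatorial

C1 and C3 have the same parity, so for the trans isomer the two substituents are one axial and one equatorial in each chair.
Chair I (amino axial, ethynyl equatorial): E = 1.60 kcal/mol.
Chair II (amino equatorial, ethynyl axial): E = 0.51 kcal/mol.
Chair II is the more stable (lower-energy) conformer, and in that chair the amino group is equatorial.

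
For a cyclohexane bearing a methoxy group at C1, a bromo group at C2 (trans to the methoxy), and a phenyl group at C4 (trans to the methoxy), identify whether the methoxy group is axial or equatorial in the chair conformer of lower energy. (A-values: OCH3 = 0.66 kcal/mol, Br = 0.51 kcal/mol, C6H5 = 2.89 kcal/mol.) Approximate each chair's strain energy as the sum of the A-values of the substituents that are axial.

equatorial

Chair I (methoxy axial, bromo axial, phenyl axial): E = 4.06 kcal/mol.
Chair II (methoxy equatorial, bromo equatorial, phenyl equatorial): E = 0.00 kcal/mol.
Chair II is the more stable (lower-energy) conformer, and in that chair the methoxy group is equatorial.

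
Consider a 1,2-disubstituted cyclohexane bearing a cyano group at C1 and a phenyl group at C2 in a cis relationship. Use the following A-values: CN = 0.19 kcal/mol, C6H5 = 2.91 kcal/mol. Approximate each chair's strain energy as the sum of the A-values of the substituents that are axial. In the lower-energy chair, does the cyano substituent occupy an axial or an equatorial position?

C1 and C2 have opposite parity, so for the cis isomer the two substituents are one axial and one equatorial in each chair.
Chair I (cyano axial, phenyl equatorial): E = 0.19 kcal/mol.
Chair II (cyano equatorial, phenyl axial): E = 2.91 kcal/mol.
Chair I is the more stable (lower-energy) conformer, and in that chair the cyano group is axial.

axial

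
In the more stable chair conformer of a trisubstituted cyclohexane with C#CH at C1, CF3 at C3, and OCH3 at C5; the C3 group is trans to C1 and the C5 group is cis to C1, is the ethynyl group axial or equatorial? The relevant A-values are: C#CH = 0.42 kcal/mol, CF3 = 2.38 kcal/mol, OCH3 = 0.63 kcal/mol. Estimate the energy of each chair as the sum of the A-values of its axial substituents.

Chair I (ethynyl axial, trifluoromethyl equatorial, methoxy axial): E = 1.05 kcal/mol.
Chair II (ethynyl equatorial, trifluoromethyl axial, methoxy equatorial): E = 2.38 kcal/mol.
Chair I is the more stable (lower-energy) conformer, and in that chair the ethynyl group is axial.

axial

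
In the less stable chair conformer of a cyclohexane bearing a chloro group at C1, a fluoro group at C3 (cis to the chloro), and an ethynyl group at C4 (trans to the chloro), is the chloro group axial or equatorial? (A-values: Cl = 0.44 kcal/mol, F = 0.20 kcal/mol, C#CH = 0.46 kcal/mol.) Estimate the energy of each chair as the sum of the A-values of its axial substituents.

axial

Chair I (chloro axial, fluoro axial, ethynyl axial): E = 1.10 kcal/mol.
Chair II (chloro equatorial, fluoro equatorial, ethynyl equatorial): E = 0.00 kcal/mol.
Chair I is the less stable (higher-energy) conformer, and in that chair the chloro group is axial.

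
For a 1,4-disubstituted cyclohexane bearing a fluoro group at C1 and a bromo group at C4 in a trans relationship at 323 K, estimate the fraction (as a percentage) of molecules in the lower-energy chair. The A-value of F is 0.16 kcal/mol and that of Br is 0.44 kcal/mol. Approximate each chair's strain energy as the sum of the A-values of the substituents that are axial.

71.8%

C1 and C4 have opposite parity, so for the trans isomer the two substituents are e,e in one chair and a,a in the other.
Chair I (fluoro axial, bromo axial): E = 0.60 kcal/mol; chair II (fluoro equatorial, bromo equatorial): E = 0.00 kcal/mol.
ΔG = 0.60 kcal/mol between the two chairs.
K = exp(ΔG/RT) with R = 1.987×10⁻³ kcal mol⁻¹ K⁻¹ and T = 323 K gives K ≈ 2.55.
Fraction in the lower-energy chair = K/(K+1) = 71.8%.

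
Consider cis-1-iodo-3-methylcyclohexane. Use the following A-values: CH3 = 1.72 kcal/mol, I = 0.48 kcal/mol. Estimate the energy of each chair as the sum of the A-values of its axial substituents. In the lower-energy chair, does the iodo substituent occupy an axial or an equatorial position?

equatorial

C1 and C3 have the same parity, so for the cis isomer the two substituents are e,e in one chair and a,a in the other.
Chair I (methyl axial, iodo axial): E = 2.20 kcal/mol.
Chair II (methyl equatorial, iodo equatorial): E = 0.00 kcal/mol.
Chair II is the more stable (lower-energy) conformer, and in that chair the iodo group is equatorial.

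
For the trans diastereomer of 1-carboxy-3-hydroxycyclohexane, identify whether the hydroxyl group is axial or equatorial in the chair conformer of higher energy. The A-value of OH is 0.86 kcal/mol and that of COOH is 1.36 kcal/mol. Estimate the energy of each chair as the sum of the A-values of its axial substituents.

equatorial

C1 and C3 have the same parity, so for the trans isomer the two substituents are one axial and one equatorial in each chair.
Chair I (hydroxyl axial, carboxyl equatorial): E = 0.86 kcal/mol.
Chair II (hydroxyl equatorial, carboxyl axial): E = 1.36 kcal/mol.
Chair II is the less stable (higher-energy) conformer, and in that chair the hydroxyl group is equatorial.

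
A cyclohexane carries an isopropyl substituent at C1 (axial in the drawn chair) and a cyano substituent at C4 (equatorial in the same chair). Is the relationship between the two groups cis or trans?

C1 and C4 have opposite parity, so their axial bonds point in opposite directions.
With opposite-parity carbons, two substituents on the same face are one axial and one equatorial; opposite faces give both axial or both equatorial.
Here the groups are axial/equatorial → same face → cis.

cis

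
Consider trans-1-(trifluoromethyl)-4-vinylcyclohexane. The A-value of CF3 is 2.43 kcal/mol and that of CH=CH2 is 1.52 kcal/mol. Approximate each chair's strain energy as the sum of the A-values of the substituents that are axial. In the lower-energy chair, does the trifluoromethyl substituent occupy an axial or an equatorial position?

C1 and C4 have opposite parity, so for the trans isomer the two substituents are e,e in one chair and a,a in the other.
Chair I (trifluoromethyl axial, vinyl axial): E = 3.95 kcal/mol.
Chair II (trifluoromethyl equatorial, vinyl equatorial): E = 0.00 kcal/mol.
Chair II is the more stable (lower-energy) conformer, and in that chair the trifluoromethyl group is equatorial.

equatorial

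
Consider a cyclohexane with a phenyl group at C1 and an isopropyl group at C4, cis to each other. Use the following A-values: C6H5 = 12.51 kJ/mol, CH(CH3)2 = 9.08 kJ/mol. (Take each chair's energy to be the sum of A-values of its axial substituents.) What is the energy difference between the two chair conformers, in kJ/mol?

3.43 kJ/mol

C1 and C4 have opposite parity, so for the cis isomer the two substituents are one axial and one equatorial in each chair.
Chair I (phenyl axial, isopropyl equatorial): E = 12.51 kJ/mol.
Chair II (phenyl equatorial, isopropyl axial): E = 9.08 kJ/mol.
ΔE = 12.51 − 9.08 = 3.43 kJ/mol; chair II is more stable.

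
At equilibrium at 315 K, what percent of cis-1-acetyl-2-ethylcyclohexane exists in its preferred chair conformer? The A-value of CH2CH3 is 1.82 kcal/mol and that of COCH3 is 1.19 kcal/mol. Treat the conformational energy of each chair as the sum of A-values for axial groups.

73.2%

C1 and C2 have opposite parity, so for the cis isomer the two substituents are one axial and one equatorial in each chair.
Chair I (ethyl axial, acetyl equatorial): E = 1.82 kcal/mol; chair II (ethyl equatorial, acetyl axial): E = 1.19 kcal/mol.
ΔG = 0.63 kcal/mol between the two chairs.
K = exp(ΔG/RT) with R = 1.987×10⁻³ kcal mol⁻¹ K⁻¹ and T = 315 K gives K ≈ 2.74.
Fraction in the lower-energy chair = K/(K+1) = 73.2%.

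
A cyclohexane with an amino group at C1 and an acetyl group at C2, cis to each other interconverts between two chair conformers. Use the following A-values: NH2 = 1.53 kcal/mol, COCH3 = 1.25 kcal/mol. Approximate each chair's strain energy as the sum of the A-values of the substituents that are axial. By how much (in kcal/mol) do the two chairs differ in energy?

0.28 kcal/mol

C1 and C2 have opposite parity, so for the cis isomer the two substituents are one axial and one equatorial in each chair.
Chair I (amino axial, acetyl equatorial): E = 1.53 kcal/mol.
Chair II (amino equatorial, acetyl axial): E = 1.25 kcal/mol.
ΔE = 1.53 − 1.25 = 0.28 kcal/mol; chair II is more stable.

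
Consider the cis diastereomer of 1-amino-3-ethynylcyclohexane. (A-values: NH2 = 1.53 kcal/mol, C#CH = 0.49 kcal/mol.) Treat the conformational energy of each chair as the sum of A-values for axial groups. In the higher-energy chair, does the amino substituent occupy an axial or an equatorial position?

axial

C1 and C3 have the same parity, so for the cis isomer the two substituents are e,e in one chair and a,a in the other.
Chair I (amino axial, ethynyl axial): E = 2.02 kcal/mol.
Chair II (amino equatorial, ethynyl equatorial): E = 0.00 kcal/mol.
Chair I is the less stable (higher-energy) conformer, and in that chair the amino group is axial.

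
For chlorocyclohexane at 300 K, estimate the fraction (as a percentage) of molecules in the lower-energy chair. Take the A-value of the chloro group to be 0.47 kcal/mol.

68.8%

One chair has the chloro group axial (E = 0.47 kcal/mol) and the other has it equatorial (E = 0).
ΔG = 0.47 kcal/mol between the two chairs.
K = exp(ΔG/RT) with R = 1.987×10⁻³ kcal mol⁻¹ K⁻¹ and T = 300 K gives K ≈ 2.2.
Fraction in the lower-energy chair = K/(K+1) = 68.8%.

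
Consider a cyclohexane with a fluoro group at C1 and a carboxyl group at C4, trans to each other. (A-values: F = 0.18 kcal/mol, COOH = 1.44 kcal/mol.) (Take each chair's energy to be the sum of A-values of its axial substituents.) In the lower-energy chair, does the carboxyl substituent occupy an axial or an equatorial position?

C1 and C4 have opposite parity, so for the trans isomer the two substituents are e,e in one chair and a,a in the other.
Chair I (fluoro axial, carboxyl axial): E = 1.62 kcal/mol.
Chair II (fluoro equatorial, carboxyl equatorial): E = 0.00 kcal/mol.
Chair II is the more stable (lower-energy) conformer, and in that chair the carboxyl group is equatorial.

equatorial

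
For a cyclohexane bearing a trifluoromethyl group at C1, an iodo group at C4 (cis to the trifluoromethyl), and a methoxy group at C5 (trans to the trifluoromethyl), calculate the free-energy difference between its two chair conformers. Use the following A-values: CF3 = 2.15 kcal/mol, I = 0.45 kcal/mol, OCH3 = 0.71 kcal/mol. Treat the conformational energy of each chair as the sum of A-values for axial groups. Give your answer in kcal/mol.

Chair I (trifluoromethyl axial, iodo equatorial, methoxy equatorial): E = 2.15 kcal/mol.
Chair II (trifluoromethyl equatorial, iodo axial, methoxy axial): E = 1.16 kcal/mol.
ΔE = 2.15 − 1.16 = 0.99 kcal/mol; chair II is more stable.

0.99 kcal/mol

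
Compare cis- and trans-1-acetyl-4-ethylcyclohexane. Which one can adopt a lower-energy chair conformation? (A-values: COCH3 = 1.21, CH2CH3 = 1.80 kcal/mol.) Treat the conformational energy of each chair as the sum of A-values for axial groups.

trans

At 1,4 positions (parity opposite): cis → (a,e or e,a); trans → (e,e or a,a).
Best chair for cis: E = 1.21 kcal/mol; best chair for trans: E = 0.00 kcal/mol.
The trans isomer is lower by 1.21 kcal/mol.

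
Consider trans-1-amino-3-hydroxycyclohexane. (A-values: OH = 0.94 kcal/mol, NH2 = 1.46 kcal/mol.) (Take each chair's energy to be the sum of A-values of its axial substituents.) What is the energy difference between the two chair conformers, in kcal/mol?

0.52 kcal/mol

C1 and C3 have the same parity, so for the trans isomer the two substituents are one axial and one equatorial in each chair.
Chair I (hydroxyl axial, amino equatorial): E = 0.94 kcal/mol.
Chair II (hydroxyl equatorial, amino axial): E = 1.46 kcal/mol.
ΔE = 1.46 − 0.94 = 0.52 kcal/mol; chair I is more stable.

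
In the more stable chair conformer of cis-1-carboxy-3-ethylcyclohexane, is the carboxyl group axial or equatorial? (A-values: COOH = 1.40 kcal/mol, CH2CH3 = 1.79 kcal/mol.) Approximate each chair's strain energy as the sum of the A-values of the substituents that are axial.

equatorial

C1 and C3 have the same parity, so for the cis isomer the two substituents are e,e in one chair and a,a in the other.
Chair I (carboxyl axial, ethyl axial): E = 3.19 kcal/mol.
Chair II (carboxyl equatorial, ethyl equatorial): E = 0.00 kcal/mol.
Chair II is the more stable (lower-energy) conformer, and in that chair the carboxyl group is equatorial.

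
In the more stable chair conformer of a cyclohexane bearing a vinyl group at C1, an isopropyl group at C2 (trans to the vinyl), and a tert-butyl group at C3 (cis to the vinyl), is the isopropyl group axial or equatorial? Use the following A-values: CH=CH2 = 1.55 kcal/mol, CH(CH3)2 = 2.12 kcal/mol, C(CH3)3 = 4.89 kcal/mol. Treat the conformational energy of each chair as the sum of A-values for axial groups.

equatorial

Chair I (vinyl axial, isopropyl axial, tert-butyl axial): E = 8.56 kcal/mol.
Chair II (vinyl equatorial, isopropyl equatorial, tert-butyl equatorial): E = 0.00 kcal/mol.
Chair II is the more stable (lower-energy) conformer, and in that chair the isopropyl group is equatorial.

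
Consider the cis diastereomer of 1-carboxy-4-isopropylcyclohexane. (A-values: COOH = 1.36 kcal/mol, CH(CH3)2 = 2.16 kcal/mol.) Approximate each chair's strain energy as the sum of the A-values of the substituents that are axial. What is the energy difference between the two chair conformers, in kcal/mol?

0.80 kcal/mol

C1 and C4 have opposite parity, so for the cis isomer the two substituents are one axial and one equatorial in each chair.
Chair I (carboxyl axial, isopropyl equatorial): E = 1.36 kcal/mol.
Chair II (carboxyl equatorial, isopropyl axial): E = 2.16 kcal/mol.
ΔE = 2.16 − 1.36 = 0.80 kcal/mol; chair I is more stable.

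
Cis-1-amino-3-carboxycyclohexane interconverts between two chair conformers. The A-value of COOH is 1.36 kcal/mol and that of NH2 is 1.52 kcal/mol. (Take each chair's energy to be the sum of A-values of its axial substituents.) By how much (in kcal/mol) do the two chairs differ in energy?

2.88 kcal/mol

C1 and C3 have the same parity, so for the cis isomer the two substituents are e,e in one chair and a,a in the other.
Chair I (carboxyl axial, amino axial): E = 2.88 kcal/mol.
Chair II (carboxyl equatorial, amino equatorial): E = 0.00 kcal/mol.
ΔE = 2.88 − 0.00 = 2.88 kcal/mol; chair II is more stable.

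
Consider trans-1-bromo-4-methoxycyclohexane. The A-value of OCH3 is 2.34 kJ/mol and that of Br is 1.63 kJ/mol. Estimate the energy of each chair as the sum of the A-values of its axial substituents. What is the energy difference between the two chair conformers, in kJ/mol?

3.97 kJ/mol

C1 and C4 have opposite parity, so for the trans isomer the two substituents are e,e in one chair and a,a in the other.
Chair I (methoxy axial, bromo axial): E = 3.97 kJ/mol.
Chair II (methoxy equatorial, bromo equatorial): E = 0.00 kJ/mol.
ΔE = 3.97 − 0.00 = 3.97 kJ/mol; chair II is more stable.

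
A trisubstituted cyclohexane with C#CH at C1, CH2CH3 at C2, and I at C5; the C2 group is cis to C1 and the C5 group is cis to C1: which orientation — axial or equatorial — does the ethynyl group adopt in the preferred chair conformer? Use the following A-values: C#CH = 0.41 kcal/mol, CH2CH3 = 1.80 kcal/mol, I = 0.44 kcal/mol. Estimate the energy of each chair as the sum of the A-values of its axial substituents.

axial

Chair I (ethynyl axial, ethyl equatorial, iodo axial): E = 0.85 kcal/mol.
Chair II (ethynyl equatorial, ethyl axial, iodo equatorial): E = 1.80 kcal/mol.
Chair I is the more stable (lower-energy) conformer, and in that chair the ethynyl group is axial.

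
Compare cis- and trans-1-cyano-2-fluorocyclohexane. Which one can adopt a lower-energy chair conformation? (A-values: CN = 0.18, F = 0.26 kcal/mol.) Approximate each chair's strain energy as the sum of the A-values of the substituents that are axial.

At 1,2 positions (parity opposite): cis → (a,e or e,a); trans → (e,e or a,a).
Best chair for cis: E = 0.18 kcal/mol; best chair for trans: E = 0.00 kcal/mol.
The trans isomer is lower by 0.18 kcal/mol.

trans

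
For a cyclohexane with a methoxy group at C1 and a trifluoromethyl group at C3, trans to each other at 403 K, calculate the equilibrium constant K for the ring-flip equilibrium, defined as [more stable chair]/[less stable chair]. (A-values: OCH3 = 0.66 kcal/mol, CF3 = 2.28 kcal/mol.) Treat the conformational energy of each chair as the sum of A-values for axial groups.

C1 and C3 have the same parity, so for the trans isomer the two substituents are one axial and one equatorial in each chair.
Chair I (methoxy axial, trifluoromethyl equatorial): E = 0.66 kcal/mol; chair II (methoxy equatorial, trifluoromethyl axial): E = 2.28 kcal/mol.
ΔG = 1.62 kcal/mol between the two chairs.
K = exp(ΔG/RT) with R = 1.987×10⁻³ kcal mol⁻¹ K⁻¹ and T = 403 K gives K ≈ 7.56.

K ≈ 7.56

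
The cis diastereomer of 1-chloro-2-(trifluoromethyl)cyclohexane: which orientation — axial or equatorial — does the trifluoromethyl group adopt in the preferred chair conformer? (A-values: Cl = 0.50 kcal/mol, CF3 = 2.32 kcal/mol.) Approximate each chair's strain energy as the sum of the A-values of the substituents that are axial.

equatorial

C1 and C2 have opposite parity, so for the cis isomer the two substituents are one axial and one equatorial in each chair.
Chair I (chloro axial, trifluoromethyl equatorial): E = 0.50 kcal/mol.
Chair II (chloro equatorial, trifluoromethyl axial): E = 2.32 kcal/mol.
Chair I is the more stable (lower-energy) conformer, and in that chair the trifluoromethyl group is equatorial.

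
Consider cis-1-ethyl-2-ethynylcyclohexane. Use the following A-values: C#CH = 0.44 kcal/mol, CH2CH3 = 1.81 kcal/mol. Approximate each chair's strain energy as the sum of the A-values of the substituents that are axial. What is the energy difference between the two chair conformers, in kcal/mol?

C1 and C2 have opposite parity, so for the cis isomer the two substituents are one axial and one equatorial in each chair.
Chair I (ethynyl axial, ethyl equatorial): E = 0.44 kcal/mol.
Chair II (ethynyl equatorial, ethyl axial): E = 1.81 kcal/mol.
ΔE = 1.81 − 0.44 = 1.37 kcal/mol; chair I is more stable.

1.37 kcal/mol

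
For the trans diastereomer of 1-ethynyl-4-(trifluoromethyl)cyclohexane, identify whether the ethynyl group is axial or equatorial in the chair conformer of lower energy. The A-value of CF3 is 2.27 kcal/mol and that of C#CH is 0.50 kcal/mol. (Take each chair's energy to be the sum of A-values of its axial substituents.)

C1 and C4 have opposite parity, so for the trans isomer the two substituents are e,e in one chair and a,a in the other.
Chair I (trifluoromethyl axial, ethynyl axial): E = 2.77 kcal/mol.
Chair II (trifluoromethyl equatorial, ethynyl equatorial): E = 0.00 kcal/mol.
Chair II is the more stable (lower-energy) conformer, and in that chair the ethynyl group is equatorial.

equatorial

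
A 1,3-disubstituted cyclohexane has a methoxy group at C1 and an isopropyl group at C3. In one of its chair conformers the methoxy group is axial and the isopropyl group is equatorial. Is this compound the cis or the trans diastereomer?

trans

C1 and C3 have the same parity, so their axial bonds point in the same direction.
With same-parity carbons, two substituents on the same face are both axial or both equatorial; opposite faces give one of each.
Here the groups are axial/equatorial → opposite face → trans.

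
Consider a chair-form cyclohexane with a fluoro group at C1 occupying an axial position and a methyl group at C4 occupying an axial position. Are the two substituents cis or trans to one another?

trans

C1 and C4 have opposite parity, so their axial bonds point in opposite directions.
With opposite-parity carbons, two substituents on the same face are one axial and one equatorial; opposite faces give both axial or both equatorial.
Here the groups are axial/axial → opposite face → trans.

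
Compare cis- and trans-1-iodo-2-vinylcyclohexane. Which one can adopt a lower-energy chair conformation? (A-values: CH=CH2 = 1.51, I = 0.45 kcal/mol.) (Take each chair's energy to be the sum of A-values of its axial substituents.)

At 1,2 positions (parity opposite): cis → (a,e or e,a); trans → (e,e or a,a).
Best chair for cis: E = 0.45 kcal/mol; best chair for trans: E = 0.00 kcal/mol.
The trans isomer is lower by 0.45 kcal/mol.

trans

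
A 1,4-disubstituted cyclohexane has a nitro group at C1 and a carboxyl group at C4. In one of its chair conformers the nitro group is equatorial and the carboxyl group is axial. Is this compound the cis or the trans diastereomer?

cis

C1 and C4 have opposite parity, so their axial bonds point in opposite directions.
With opposite-parity carbons, two substituents on the same face are one axial and one equatorial; opposite faces give both axial or both equatorial.
Here the groups are equatorial/axial → same face → cis.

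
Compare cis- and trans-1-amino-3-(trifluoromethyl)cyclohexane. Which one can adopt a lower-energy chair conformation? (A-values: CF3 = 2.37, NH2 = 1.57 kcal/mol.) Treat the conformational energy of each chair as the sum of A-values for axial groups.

At 1,3 positions (parity same): cis → (e,e or a,a); trans → (a,e or e,a).
Best chair for cis: E = 0.00 kcal/mol; best chair for trans: E = 1.57 kcal/mol.
The cis isomer is lower by 1.57 kcal/mol.

cis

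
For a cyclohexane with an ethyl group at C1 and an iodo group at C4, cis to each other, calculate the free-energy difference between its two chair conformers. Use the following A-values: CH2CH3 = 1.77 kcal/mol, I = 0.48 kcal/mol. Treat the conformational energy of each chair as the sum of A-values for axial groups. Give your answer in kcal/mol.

C1 and C4 have opposite parity, so for the cis isomer the two substituents are one axial and one equatorial in each chair.
Chair I (ethyl axial, iodo equatorial): E = 1.77 kcal/mol.
Chair II (ethyl equatorial, iodo axial): E = 0.48 kcal/mol.
ΔE = 1.77 − 0.48 = 1.29 kcal/mol; chair II is more stable.

1.29 kcal/mol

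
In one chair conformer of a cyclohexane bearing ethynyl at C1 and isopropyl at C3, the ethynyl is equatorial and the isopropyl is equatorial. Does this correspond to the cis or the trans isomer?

cis

C1 and C3 have the same parity, so their axial bonds point in the same direction.
With same-parity carbons, two substituents on the same face are both axial or both equatorial; opposite faces give one of each.
Here the groups are equatorial/equatorial → same face → cis.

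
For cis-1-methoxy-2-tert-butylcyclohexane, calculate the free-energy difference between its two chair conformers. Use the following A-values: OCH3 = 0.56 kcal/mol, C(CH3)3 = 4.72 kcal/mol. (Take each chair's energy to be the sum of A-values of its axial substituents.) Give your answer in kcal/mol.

4.16 kcal/mol

C1 and C2 have opposite parity, so for the cis isomer the two substituents are one axial and one equatorial in each chair.
Chair I (methoxy axial, tert-butyl equatorial): E = 0.56 kcal/mol.
Chair II (methoxy equatorial, tert-butyl axial): E = 4.72 kcal/mol.
ΔE = 4.72 − 0.56 = 4.16 kcal/mol; chair I is more stable.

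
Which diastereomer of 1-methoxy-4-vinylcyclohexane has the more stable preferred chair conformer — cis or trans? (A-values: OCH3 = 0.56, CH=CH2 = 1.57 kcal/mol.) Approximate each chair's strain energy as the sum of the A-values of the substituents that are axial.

At 1,4 positions (parity opposite): cis → (a,e or e,a); trans → (e,e or a,a).
Best chair for cis: E = 0.56 kcal/mol; best chair for trans: E = 0.00 kcal/mol.
The trans isomer is lower by 0.56 kcal/mol.

trans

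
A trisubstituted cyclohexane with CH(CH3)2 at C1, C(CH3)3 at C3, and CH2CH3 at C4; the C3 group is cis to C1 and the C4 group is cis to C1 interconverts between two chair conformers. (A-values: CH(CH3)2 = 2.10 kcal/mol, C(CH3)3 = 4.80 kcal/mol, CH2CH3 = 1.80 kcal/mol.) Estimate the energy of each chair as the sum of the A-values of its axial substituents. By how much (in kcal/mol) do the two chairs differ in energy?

5.10 kcal/mol

Chair I (isopropyl axial, tert-butyl axial, ethyl equatorial): E = 6.90 kcal/mol.
Chair II (isopropyl equatorial, tert-butyl equatorial, ethyl axial): E = 1.80 kcal/mol.
ΔE = 6.90 − 1.80 = 5.10 kcal/mol; chair II is more stable.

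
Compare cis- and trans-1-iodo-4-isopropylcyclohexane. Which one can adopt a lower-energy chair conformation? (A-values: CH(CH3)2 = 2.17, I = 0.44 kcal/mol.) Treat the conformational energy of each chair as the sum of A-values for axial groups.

At 1,4 positions (parity opposite): cis → (a,e or e,a); trans → (e,e or a,a).
Best chair for cis: E = 0.44 kcal/mol; best chair for trans: E = 0.00 kcal/mol.
The trans isomer is lower by 0.44 kcal/mol.

trans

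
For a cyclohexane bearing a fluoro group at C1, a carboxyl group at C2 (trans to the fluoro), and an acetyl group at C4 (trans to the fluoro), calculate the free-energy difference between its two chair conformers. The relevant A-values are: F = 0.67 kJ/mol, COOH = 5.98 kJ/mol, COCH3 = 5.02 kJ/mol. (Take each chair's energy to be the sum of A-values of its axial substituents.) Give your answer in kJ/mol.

11.67 kJ/mol

Chair I (fluoro axial, carboxyl axial, acetyl axial): E = 11.67 kJ/mol.
Chair II (fluoro equatorial, carboxyl equatorial, acetyl equatorial): E = 0.00 kJ/mol.
ΔE = 11.67 − 0.00 = 11.67 kJ/mol; chair II is more stable.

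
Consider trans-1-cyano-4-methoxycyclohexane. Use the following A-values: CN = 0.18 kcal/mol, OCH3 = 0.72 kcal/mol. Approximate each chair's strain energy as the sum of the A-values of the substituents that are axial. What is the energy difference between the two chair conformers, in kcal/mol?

0.90 kcal/mol

C1 and C4 have opposite parity, so for the trans isomer the two substituents are e,e in one chair and a,a in the other.
Chair I (cyano axial, methoxy axial): E = 0.90 kcal/mol.
Chair II (cyano equatorial, methoxy equatorial): E = 0.00 kcal/mol.
ΔE = 0.90 − 0.00 = 0.90 kcal/mol; chair II is more stable.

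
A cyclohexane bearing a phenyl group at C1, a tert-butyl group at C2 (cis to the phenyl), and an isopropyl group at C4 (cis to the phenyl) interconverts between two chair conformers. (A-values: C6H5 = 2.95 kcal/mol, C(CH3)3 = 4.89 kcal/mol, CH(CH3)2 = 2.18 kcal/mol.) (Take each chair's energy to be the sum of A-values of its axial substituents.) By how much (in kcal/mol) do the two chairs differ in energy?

4.12 kcal/mol

Chair I (phenyl axial, tert-butyl equatorial, isopropyl equatorial): E = 2.95 kcal/mol.
Chair II (phenyl equatorial, tert-butyl axial, isopropyl axial): E = 7.07 kcal/mol.
ΔE = 7.07 − 2.95 = 4.12 kcal/mol; chair I is more stable.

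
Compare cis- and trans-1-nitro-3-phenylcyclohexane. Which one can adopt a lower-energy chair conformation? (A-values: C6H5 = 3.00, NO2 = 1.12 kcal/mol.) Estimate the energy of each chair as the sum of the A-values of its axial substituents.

cis

At 1,3 positions (parity same): cis → (e,e or a,a); trans → (a,e or e,a).
Best chair for cis: E = 0.00 kcal/mol; best chair for trans: E = 1.12 kcal/mol.
The cis isomer is lower by 1.12 kcal/mol.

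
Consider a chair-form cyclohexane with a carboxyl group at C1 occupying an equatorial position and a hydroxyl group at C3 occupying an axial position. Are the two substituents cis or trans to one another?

trans

C1 and C3 have the same parity, so their axial bonds point in the same direction.
With same-parity carbons, two substituents on the same face are both axial or both equatorial; opposite faces give one of each.
Here the groups are equatorial/axial → opposite face → trans.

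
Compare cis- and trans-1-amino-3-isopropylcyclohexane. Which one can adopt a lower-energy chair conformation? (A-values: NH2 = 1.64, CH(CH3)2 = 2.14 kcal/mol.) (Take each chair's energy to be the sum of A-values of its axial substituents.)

cis

At 1,3 positions (parity same): cis → (e,e or a,a); trans → (a,e or e,a).
Best chair for cis: E = 0.00 kcal/mol; best chair for trans: E = 1.64 kcal/mol.
The cis isomer is lower by 1.64 kcal/mol.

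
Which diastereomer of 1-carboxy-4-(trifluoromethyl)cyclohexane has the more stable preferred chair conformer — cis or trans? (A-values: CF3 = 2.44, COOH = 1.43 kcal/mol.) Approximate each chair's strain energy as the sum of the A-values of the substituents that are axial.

At 1,4 positions (parity opposite): cis → (a,e or e,a); trans → (e,e or a,a).
Best chair for cis: E = 1.43 kcal/mol; best chair for trans: E = 0.00 kcal/mol.
The trans isomer is lower by 1.43 kcal/mol.

trans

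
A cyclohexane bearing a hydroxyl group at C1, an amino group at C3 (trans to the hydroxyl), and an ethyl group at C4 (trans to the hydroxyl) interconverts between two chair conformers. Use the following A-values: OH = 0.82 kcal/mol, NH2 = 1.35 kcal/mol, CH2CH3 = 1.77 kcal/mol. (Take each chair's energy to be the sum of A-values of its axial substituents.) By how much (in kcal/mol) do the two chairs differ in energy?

Chair I (hydroxyl axial, amino equatorial, ethyl axial): E = 2.59 kcal/mol.
Chair II (hydroxyl equatorial, amino axial, ethyl equatorial): E = 1.35 kcal/mol.
ΔE = 2.59 − 1.35 = 1.24 kcal/mol; chair II is more stable.

1.24 kcal/mol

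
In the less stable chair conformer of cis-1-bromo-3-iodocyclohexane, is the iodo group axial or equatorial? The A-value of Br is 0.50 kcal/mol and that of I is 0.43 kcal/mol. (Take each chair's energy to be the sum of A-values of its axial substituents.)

C1 and C3 have the same parity, so for the cis isomer the two substituents are e,e in one chair and a,a in the other.
Chair I (bromo axial, iodo axial): E = 0.93 kcal/mol.
Chair II (bromo equatorial, iodo equatorial): E = 0.00 kcal/mol.
Chair I is the less stable (higher-energy) conformer, and in that chair the iodo group is axial.

axial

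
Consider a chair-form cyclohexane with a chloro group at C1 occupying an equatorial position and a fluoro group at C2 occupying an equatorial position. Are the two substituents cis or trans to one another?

trans

C1 and C2 have opposite parity, so their axial bonds point in opposite directions.
With opposite-parity carbons, two substituents on the same face are one axial and one equatorial; opposite faces give both axial or both equatorial.
Here the groups are equatorial/equatorial → opposite face → trans.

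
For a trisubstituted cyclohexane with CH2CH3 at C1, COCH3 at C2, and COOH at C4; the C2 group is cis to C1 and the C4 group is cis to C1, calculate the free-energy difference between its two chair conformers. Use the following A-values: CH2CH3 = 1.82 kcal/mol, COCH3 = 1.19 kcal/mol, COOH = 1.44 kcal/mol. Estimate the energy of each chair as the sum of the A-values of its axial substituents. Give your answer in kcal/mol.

Chair I (ethyl axial, acetyl equatorial, carboxyl equatorial): E = 1.82 kcal/mol.
Chair II (ethyl equatorial, acetyl axial, carboxyl axial): E = 2.63 kcal/mol.
ΔE = 2.63 − 1.82 = 0.81 kcal/mol; chair I is more stable.

0.81 kcal/mol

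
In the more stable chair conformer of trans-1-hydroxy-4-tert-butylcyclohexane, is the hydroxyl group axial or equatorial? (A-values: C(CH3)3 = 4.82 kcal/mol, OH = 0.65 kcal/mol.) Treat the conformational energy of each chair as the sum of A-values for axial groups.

C1 and C4 have opposite parity, so for the trans isomer the two substituents are e,e in one chair and a,a in the other.
Chair I (tert-butyl axial, hydroxyl axial): E = 5.47 kcal/mol.
Chair II (tert-butyl equatorial, hydroxyl equatorial): E = 0.00 kcal/mol.
Chair II is the more stable (lower-energy) conformer, and in that chair the hydroxyl group is equatorial.

equatorial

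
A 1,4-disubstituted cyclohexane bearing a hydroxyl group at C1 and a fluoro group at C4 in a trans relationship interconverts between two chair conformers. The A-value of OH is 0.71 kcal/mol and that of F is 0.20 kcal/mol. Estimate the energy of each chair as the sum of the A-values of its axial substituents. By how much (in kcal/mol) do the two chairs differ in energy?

0.91 kcal/mol

C1 and C4 have opposite parity, so for the trans isomer the two substituents are e,e in one chair and a,a in the other.
Chair I (hydroxyl axial, fluoro axial): E = 0.91 kcal/mol.
Chair II (hydroxyl equatorial, fluoro equatorial): E = 0.00 kcal/mol.
ΔE = 0.91 − 0.00 = 0.91 kcal/mol; chair II is more stable.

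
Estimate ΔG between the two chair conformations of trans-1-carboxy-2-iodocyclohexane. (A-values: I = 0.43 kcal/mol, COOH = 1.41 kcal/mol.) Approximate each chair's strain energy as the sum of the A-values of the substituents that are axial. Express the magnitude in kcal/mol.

C1 and C2 have opposite parity, so for the trans isomer the two substituents are e,e in one chair and a,a in the other.
Chair I (iodo axial, carboxyl axial): E = 1.84 kcal/mol.
Chair II (iodo equatorial, carboxyl equatorial): E = 0.00 kcal/mol.
ΔE = 1.84 − 0.00 = 1.84 kcal/mol; chair II is more stable.

1.84 kcal/mol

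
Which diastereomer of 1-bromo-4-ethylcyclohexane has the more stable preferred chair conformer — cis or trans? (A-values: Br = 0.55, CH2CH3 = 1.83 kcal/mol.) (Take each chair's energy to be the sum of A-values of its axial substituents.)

trans

At 1,4 positions (parity opposite): cis → (a,e or e,a); trans → (e,e or a,a).
Best chair for cis: E = 0.55 kcal/mol; best chair for trans: E = 0.00 kcal/mol.
The trans isomer is lower by 0.55 kcal/mol.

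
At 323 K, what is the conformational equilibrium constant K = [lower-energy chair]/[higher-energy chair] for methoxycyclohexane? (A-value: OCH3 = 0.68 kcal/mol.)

K ≈ 2.88

One chair has the methoxy group axial (E = 0.68 kcal/mol) and the other has it equatorial (E = 0).
ΔG = 0.68 kcal/mol between the two chairs.
K = exp(ΔG/RT) with R = 1.987×10⁻³ kcal mol⁻¹ K⁻¹ and T = 323 K gives K ≈ 2.88.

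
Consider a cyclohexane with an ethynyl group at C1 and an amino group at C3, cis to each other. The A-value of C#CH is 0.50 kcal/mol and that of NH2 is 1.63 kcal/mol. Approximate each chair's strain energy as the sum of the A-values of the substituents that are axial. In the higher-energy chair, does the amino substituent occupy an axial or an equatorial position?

axial

C1 and C3 have the same parity, so for the cis isomer the two substituents are e,e in one chair and a,a in the other.
Chair I (ethynyl axial, amino axial): E = 2.13 kcal/mol.
Chair II (ethynyl equatorial, amino equatorial): E = 0.00 kcal/mol.
Chair I is the less stable (higher-energy) conformer, and in that chair the amino group is axial.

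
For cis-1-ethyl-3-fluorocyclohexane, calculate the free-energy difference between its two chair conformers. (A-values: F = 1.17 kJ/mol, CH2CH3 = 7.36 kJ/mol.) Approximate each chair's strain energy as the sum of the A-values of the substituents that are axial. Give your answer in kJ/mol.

8.53 kJ/mol

C1 and C3 have the same parity, so for the cis isomer the two substituents are e,e in one chair and a,a in the other.
Chair I (fluoro axial, ethyl axial): E = 8.53 kJ/mol.
Chair II (fluoro equatorial, ethyl equatorial): E = 0.00 kJ/mol.
ΔE = 8.53 − 0.00 = 8.53 kJ/mol; chair II is more stable.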